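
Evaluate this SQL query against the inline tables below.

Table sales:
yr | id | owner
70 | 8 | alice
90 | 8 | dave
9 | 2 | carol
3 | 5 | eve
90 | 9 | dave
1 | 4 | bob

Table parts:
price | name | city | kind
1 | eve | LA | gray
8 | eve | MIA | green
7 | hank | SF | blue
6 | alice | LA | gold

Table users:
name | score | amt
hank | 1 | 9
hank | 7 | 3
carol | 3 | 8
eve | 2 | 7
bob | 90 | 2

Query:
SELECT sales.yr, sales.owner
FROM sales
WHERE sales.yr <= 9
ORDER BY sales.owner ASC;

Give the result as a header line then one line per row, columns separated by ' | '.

== RESULT ==
sales.yr | sales.owner
1 | bob
9 | carol
3 | eve

Derivation:
After WHERE (3 rows):
sales.yr | sales.id | sales.owner
9 | 2 | carol
3 | 5 | eve
1 | 4 | bob
After SELECT (3 rows):
sales.yr | sales.owner
9 | carol
3 | eve
1 | bob
After ORDER BY (3 rows):
sales.yr | sales.owner
1 | bob
9 | carol
3 | eve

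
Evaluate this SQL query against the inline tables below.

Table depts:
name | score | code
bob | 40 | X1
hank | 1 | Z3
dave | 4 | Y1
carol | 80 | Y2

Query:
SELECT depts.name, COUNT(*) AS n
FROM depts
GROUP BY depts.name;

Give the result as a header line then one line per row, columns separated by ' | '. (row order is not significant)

After GROUP BY (4 rows):
depts.name | n
bob | 1
hank | 1
dave | 1
carol | 1

== RESULT ==
depts.name | n
bob | 1
hank | 1
dave | 1
carol | 1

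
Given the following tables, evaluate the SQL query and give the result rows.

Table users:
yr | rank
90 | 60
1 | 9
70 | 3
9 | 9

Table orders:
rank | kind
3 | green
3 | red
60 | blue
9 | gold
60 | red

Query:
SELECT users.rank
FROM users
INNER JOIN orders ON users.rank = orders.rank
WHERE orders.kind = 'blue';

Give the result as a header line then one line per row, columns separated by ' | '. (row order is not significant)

== RESULT ==
users.rank
60

Derivation:
After JOIN orders (6 rows):
users.yr | users.rank | orders.rank | orders.kind
90 | 60 | 60 | blue
90 | 60 | 60 | red
1 | 9 | 9 | gold
70 | 3 | 3 | green
70 | 3 | 3 | red
9 | 9 | 9 | gold
After WHERE (1 rows):
users.yr | users.rank | orders.rank | orders.kind
90 | 60 | 60 | blue
After SELECT (1 rows):
users.rank
60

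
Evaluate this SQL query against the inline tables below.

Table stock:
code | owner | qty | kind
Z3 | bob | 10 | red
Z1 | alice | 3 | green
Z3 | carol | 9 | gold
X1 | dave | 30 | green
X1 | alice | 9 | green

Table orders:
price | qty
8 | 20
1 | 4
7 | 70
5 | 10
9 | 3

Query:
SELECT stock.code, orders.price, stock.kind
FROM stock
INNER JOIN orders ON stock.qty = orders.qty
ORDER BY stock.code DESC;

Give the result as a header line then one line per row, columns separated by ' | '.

== RESULT ==
stock.code | orders.price | stock.kind
Z3 | 5 | red
Z1 | 9 | green

Derivation:
After JOIN orders (2 rows):
stock.code | stock.owner | stock.qty | stock.kind | orders.price | orders.qty
Z3 | bob | 10 | red | 5 | 10
Z1 | alice | 3 | green | 9 | 3
After SELECT (2 rows):
stock.code | orders.price | stock.kind
Z3 | 5 | red
Z1 | 9 | green
After ORDER BY (2 rows):
stock.code | orders.price | stock.kind
Z3 | 5 | red
Z1 | 9 | green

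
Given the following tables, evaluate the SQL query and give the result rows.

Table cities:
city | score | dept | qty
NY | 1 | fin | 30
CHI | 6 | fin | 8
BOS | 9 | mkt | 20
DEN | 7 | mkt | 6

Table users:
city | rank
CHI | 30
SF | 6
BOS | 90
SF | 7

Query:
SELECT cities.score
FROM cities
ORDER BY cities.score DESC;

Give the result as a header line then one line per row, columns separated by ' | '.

== RESULT ==
cities.score
9
7
6
1

Derivation:
After SELECT (4 rows):
cities.score
1
6
9
7
After ORDER BY (4 rows):
cities.score
9
7
6
1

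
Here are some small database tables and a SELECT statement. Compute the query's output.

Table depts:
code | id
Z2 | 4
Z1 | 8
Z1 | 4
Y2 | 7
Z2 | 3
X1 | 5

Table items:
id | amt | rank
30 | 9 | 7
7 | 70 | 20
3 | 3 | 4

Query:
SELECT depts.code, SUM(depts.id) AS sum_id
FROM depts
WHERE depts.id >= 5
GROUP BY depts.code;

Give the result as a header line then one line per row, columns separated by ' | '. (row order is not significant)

After WHERE (3 rows):
depts.code | depts.id
Z1 | 8
Y2 | 7
X1 | 5
After GROUP BY (3 rows):
depts.code | sum_id
Z1 | 8
Y2 | 7
X1 | 5

== RESULT ==
depts.code | sum_id
Z1 | 8
Y2 | 7
X1 | 5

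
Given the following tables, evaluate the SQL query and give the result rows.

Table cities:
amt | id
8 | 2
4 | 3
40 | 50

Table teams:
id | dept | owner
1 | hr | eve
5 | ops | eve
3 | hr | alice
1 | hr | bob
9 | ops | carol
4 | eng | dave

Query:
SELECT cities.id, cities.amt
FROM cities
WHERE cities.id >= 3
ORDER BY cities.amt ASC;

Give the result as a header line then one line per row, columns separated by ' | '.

== RESULT ==
cities.id | cities.amt
3 | 4
50 | 40

Derivation:
After WHERE (2 rows):
cities.amt | cities.id
4 | 3
40 | 50
After SELECT (2 rows):
cities.id | cities.amt
3 | 4
50 | 40
After ORDER BY (2 rows):
cities.id | cities.amt
3 | 4
50 | 40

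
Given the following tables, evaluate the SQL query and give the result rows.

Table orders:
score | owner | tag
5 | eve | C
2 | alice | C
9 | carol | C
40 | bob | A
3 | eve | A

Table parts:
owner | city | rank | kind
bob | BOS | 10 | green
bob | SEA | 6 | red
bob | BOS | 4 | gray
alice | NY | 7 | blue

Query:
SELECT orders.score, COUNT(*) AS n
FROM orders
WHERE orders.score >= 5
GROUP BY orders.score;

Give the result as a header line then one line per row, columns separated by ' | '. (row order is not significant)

== RESULT ==
orders.score | n
5 | 1
9 | 1
40 | 1

Derivation:
After WHERE (3 rows):
orders.score | orders.owner | orders.tag
5 | eve | C
9 | carol | C
40 | bob | A
After GROUP BY (3 rows):
orders.score | n
5 | 1
9 | 1
40 | 1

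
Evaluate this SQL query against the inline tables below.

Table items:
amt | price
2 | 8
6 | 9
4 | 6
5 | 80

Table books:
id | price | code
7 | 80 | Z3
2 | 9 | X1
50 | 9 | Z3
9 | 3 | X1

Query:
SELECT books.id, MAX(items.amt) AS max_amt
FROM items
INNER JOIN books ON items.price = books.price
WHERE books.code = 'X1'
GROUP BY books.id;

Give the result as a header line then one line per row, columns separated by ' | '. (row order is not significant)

== RESULT ==
books.id | max_amt
2 | 6

Derivation:
After JOIN books (3 rows):
items.amt | items.price | books.id | books.price | books.code
6 | 9 | 2 | 9 | X1
6 | 9 | 50 | 9 | Z3
5 | 80 | 7 | 80 | Z3
After WHERE (1 rows):
items.amt | items.price | books.id | books.price | books.code
6 | 9 | 2 | 9 | X1
After GROUP BY (1 rows):
books.id | max_amt
2 | 6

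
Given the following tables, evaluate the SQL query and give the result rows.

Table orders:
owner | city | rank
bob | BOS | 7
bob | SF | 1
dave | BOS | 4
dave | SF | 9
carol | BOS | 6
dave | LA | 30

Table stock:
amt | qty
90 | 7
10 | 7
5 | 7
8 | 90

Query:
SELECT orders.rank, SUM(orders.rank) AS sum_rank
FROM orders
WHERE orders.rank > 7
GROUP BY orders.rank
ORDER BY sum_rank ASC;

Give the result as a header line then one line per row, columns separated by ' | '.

== RESULT ==
orders.rank | sum_rank
9 | 9
30 | 30

Derivation:
After WHERE (2 rows):
orders.owner | orders.city | orders.rank
dave | SF | 9
dave | LA | 30
After GROUP BY (2 rows):
orders.rank | sum_rank
9 | 9
30 | 30
After ORDER BY (2 rows):
orders.rank | sum_rank
9 | 9
30 | 30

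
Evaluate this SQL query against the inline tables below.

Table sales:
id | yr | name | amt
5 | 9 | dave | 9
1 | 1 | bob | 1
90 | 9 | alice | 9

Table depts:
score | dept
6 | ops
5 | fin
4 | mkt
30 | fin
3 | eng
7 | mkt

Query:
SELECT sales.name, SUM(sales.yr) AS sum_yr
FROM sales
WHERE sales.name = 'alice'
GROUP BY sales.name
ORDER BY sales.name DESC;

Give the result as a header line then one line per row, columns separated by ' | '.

== RESULT ==
sales.name | sum_yr
alice | 9

Derivation:
After WHERE (1 rows):
sales.id | sales.yr | sales.name | sales.amt
90 | 9 | alice | 9
After GROUP BY (1 rows):
sales.name | sum_yr
alice | 9
After ORDER BY (1 rows):
sales.name | sum_yr
alice | 9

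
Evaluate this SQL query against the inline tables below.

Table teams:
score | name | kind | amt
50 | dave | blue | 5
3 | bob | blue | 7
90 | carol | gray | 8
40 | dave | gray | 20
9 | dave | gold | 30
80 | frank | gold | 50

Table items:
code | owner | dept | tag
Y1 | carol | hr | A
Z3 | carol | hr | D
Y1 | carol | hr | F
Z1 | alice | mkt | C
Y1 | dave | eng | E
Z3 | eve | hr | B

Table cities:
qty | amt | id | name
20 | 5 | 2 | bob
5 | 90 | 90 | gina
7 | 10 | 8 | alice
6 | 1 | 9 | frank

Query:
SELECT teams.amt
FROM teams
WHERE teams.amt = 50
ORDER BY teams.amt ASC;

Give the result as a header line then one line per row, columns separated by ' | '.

== RESULT ==
teams.amt
50

Derivation:
After WHERE (1 rows):
teams.score | teams.name | teams.kind | teams.amt
80 | frank | gold | 50
After SELECT (1 rows):
teams.amt
50
After ORDER BY (1 rows):
teams.amt
50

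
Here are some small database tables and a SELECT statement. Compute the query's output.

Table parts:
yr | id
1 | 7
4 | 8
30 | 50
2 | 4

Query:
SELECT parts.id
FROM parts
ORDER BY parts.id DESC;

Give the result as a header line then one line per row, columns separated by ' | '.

After SELECT (4 rows):
parts.id
7
8
50
4
After ORDER BY (4 rows):
parts.id
50
8
7
4

== RESULT ==
parts.id
50
8
7
4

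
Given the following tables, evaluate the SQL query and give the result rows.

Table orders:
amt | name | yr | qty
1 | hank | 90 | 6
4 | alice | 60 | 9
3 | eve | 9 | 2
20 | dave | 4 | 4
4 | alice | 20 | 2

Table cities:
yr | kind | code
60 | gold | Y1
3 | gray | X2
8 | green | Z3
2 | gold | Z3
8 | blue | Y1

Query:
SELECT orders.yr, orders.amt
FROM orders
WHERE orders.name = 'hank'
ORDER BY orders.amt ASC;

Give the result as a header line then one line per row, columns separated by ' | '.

After WHERE (1 rows):
orders.amt | orders.name | orders.yr | orders.qty
1 | hank | 90 | 6
After SELECT (1 rows):
orders.yr | orders.amt
90 | 1
After ORDER BY (1 rows):
orders.yr | orders.amt
90 | 1

== RESULT ==
orders.yr | orders.amt
90 | 1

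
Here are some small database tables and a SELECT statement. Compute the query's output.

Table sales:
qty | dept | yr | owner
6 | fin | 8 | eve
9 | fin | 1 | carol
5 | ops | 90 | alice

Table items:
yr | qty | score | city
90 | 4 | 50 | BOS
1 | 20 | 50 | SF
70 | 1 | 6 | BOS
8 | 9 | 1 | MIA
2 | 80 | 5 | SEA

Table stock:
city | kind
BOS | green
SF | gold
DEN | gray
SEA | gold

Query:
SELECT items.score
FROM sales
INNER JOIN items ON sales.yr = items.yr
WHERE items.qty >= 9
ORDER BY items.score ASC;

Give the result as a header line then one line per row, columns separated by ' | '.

== RESULT ==
items.score
1
50

Derivation:
After JOIN items (3 rows):
sales.qty | sales.dept | sales.yr | sales.owner | items.yr | items.qty | items.score | items.city
6 | fin | 8 | eve | 8 | 9 | 1 | MIA
9 | fin | 1 | carol | 1 | 20 | 50 | SF
5 | ops | 90 | alice | 90 | 4 | 50 | BOS
After WHERE (2 rows):
sales.qty | sales.dept | sales.yr | sales.owner | items.yr | items.qty | items.score | items.city
6 | fin | 8 | eve | 8 | 9 | 1 | MIA
9 | fin | 1 | carol | 1 | 20 | 50 | SF
After SELECT (2 rows):
items.score
1
50
After ORDER BY (2 rows):
items.score
1
50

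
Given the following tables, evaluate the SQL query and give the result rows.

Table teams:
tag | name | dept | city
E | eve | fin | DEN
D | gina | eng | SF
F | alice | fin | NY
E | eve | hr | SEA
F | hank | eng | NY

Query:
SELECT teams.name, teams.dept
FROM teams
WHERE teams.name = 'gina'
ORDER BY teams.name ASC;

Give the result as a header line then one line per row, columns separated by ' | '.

After WHERE (1 rows):
teams.tag | teams.name | teams.dept | teams.city
D | gina | eng | SF
After SELECT (1 rows):
teams.name | teams.dept
gina | eng
After ORDER BY (1 rows):
teams.name | teams.dept
gina | eng

== RESULT ==
teams.name | teams.dept
gina | eng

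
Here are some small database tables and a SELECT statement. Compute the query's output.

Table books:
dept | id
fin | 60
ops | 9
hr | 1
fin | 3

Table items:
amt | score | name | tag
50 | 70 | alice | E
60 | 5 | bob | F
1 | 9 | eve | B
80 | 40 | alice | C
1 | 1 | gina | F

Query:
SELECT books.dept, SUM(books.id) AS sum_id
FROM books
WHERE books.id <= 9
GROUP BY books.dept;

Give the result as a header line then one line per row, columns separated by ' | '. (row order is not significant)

After WHERE (3 rows):
books.dept | books.id
ops | 9
hr | 1
fin | 3
After GROUP BY (3 rows):
books.dept | sum_id
ops | 9
hr | 1
fin | 3

== RESULT ==
books.dept | sum_id
ops | 9
hr | 1
fin | 3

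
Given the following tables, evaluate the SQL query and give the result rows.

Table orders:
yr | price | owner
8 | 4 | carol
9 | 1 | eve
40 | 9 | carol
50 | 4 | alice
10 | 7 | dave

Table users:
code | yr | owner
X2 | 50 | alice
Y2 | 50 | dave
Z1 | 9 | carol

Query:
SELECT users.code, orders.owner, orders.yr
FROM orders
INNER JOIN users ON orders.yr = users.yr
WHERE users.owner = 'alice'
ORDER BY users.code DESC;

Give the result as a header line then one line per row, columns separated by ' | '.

After JOIN users (3 rows):
orders.yr | orders.price | orders.owner | users.code | users.yr | users.owner
9 | 1 | eve | Z1 | 9 | carol
50 | 4 | alice | X2 | 50 | alice
50 | 4 | alice | Y2 | 50 | dave
After WHERE (1 rows):
orders.yr | orders.price | orders.owner | users.code | users.yr | users.owner
50 | 4 | alice | X2 | 50 | alice
After SELECT (1 rows):
users.code | orders.owner | orders.yr
X2 | alice | 50
After ORDER BY (1 rows):
users.code | orders.owner | orders.yr
X2 | alice | 50

== RESULT ==
users.code | orders.owner | orders.yr
X2 | alice | 50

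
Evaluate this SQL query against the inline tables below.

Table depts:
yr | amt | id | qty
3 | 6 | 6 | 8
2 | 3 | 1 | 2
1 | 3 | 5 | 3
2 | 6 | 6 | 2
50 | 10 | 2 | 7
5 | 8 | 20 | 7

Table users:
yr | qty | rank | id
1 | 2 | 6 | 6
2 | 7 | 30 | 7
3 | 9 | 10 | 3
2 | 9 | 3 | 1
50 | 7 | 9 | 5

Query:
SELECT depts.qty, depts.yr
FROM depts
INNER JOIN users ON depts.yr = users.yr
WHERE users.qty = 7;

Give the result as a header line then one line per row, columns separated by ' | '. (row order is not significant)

== RESULT ==
depts.qty | depts.yr
2 | 2
2 | 2
7 | 50

Derivation:
After JOIN users (7 rows):
depts.yr | depts.amt | depts.id | depts.qty | users.yr | users.qty | users.rank | users.id
3 | 6 | 6 | 8 | 3 | 9 | 10 | 3
2 | 3 | 1 | 2 | 2 | 7 | 30 | 7
2 | 3 | 1 | 2 | 2 | 9 | 3 | 1
1 | 3 | 5 | 3 | 1 | 2 | 6 | 6
2 | 6 | 6 | 2 | 2 | 7 | 30 | 7
2 | 6 | 6 | 2 | 2 | 9 | 3 | 1
50 | 10 | 2 | 7 | 50 | 7 | 9 | 5
After WHERE (3 rows):
depts.yr | depts.amt | depts.id | depts.qty | users.yr | users.qty | users.rank | users.id
2 | 3 | 1 | 2 | 2 | 7 | 30 | 7
2 | 6 | 6 | 2 | 2 | 7 | 30 | 7
50 | 10 | 2 | 7 | 50 | 7 | 9 | 5
After SELECT (3 rows):
depts.qty | depts.yr
2 | 2
2 | 2
7 | 50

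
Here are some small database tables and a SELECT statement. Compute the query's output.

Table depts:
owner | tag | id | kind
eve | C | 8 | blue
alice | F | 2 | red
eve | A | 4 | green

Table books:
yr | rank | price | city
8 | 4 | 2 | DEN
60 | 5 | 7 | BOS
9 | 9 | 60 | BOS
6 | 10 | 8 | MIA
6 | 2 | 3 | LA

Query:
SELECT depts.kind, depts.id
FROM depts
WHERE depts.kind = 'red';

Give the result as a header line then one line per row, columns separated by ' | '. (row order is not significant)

After WHERE (1 rows):
depts.owner | depts.tag | depts.id | depts.kind
alice | F | 2 | red
After SELECT (1 rows):
depts.kind | depts.id
red | 2

== RESULT ==
depts.kind | depts.id
red | 2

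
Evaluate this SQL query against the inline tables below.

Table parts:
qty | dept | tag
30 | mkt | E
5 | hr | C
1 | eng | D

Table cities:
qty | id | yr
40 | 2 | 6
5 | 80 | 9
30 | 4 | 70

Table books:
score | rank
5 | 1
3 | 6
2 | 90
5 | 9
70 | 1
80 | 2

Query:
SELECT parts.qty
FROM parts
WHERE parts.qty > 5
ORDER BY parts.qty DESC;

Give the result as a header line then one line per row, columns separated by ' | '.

After WHERE (1 rows):
parts.qty | parts.dept | parts.tag
30 | mkt | E
After SELECT (1 rows):
parts.qty
30
After ORDER BY (1 rows):
parts.qty
30

== RESULT ==
parts.qty
30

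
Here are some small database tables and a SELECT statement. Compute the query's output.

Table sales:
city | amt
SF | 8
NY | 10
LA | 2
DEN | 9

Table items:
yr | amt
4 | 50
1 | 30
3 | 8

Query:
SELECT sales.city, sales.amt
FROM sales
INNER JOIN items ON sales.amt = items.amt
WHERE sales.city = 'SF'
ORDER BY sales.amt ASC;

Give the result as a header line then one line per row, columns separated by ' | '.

== RESULT ==
sales.city | sales.amt
SF | 8

Derivation:
After JOIN items (1 rows):
sales.city | sales.amt | items.yr | items.amt
SF | 8 | 3 | 8
After WHERE (1 rows):
sales.city | sales.amt | items.yr | items.amt
SF | 8 | 3 | 8
After SELECT (1 rows):
sales.city | sales.amt
SF | 8
After ORDER BY (1 rows):
sales.city | sales.amt
SF | 8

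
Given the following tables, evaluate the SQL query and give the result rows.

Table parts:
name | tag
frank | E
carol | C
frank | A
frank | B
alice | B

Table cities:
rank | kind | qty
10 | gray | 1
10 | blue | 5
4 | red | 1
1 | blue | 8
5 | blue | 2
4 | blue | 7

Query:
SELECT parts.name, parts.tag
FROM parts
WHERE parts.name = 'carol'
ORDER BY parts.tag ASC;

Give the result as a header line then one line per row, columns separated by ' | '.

== RESULT ==
parts.name | parts.tag
carol | C

Derivation:
After WHERE (1 rows):
parts.name | parts.tag
carol | C
After SELECT (1 rows):
parts.name | parts.tag
carol | C
After ORDER BY (1 rows):
parts.name | parts.tag
carol | C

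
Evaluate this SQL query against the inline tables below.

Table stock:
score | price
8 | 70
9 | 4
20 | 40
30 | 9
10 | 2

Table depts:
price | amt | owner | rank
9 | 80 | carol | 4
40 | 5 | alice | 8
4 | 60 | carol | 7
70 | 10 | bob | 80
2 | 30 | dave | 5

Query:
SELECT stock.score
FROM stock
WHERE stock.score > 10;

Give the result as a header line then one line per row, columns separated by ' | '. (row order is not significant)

== RESULT ==
stock.score
20
30

Derivation:
After WHERE (2 rows):
stock.score | stock.price
20 | 40
30 | 9
After SELECT (2 rows):
stock.score
20
30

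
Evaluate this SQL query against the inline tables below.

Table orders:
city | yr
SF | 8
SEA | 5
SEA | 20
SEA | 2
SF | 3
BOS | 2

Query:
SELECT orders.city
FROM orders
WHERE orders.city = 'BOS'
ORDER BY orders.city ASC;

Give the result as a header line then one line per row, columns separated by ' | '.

After WHERE (1 rows):
orders.city | orders.yr
BOS | 2
After SELECT (1 rows):
orders.city
BOS
After ORDER BY (1 rows):
orders.city
BOS

== RESULT ==
orders.city
BOS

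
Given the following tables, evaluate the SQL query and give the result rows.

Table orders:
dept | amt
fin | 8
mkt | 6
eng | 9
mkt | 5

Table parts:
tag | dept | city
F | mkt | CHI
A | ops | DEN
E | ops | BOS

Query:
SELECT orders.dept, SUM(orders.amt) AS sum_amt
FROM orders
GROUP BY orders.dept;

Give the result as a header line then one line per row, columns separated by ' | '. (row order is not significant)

After GROUP BY (3 rows):
orders.dept | sum_amt
fin | 8
mkt | 11
eng | 9

== RESULT ==
orders.dept | sum_amt
fin | 8
mkt | 11
eng | 9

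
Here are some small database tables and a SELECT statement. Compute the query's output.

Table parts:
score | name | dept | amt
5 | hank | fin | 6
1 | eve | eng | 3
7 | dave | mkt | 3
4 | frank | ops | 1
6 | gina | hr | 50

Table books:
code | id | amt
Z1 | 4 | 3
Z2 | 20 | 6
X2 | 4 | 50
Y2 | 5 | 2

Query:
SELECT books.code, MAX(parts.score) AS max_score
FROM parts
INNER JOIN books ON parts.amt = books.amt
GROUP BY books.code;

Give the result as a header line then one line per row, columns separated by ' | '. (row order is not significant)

== RESULT ==
books.code | max_score
Z2 | 5
Z1 | 7
X2 | 6

Derivation:
After JOIN books (4 rows):
parts.score | parts.name | parts.dept | parts.amt | books.code | books.id | books.amt
5 | hank | fin | 6 | Z2 | 20 | 6
1 | eve | eng | 3 | Z1 | 4 | 3
7 | dave | mkt | 3 | Z1 | 4 | 3
6 | gina | hr | 50 | X2 | 4 | 50
After GROUP BY (3 rows):
books.code | max_score
Z2 | 5
Z1 | 7
X2 | 6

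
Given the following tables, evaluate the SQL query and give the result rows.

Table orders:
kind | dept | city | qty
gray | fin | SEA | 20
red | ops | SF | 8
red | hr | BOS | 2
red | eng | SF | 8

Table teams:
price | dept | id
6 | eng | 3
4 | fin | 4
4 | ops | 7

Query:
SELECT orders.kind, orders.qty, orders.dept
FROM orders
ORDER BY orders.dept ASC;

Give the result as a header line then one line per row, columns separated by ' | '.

== RESULT ==
orders.kind | orders.qty | orders.dept
red | 8 | eng
gray | 20 | fin
red | 2 | hr
red | 8 | ops

Derivation:
After SELECT (4 rows):
orders.kind | orders.qty | orders.dept
gray | 20 | fin
red | 8 | ops
red | 2 | hr
red | 8 | eng
After ORDER BY (4 rows):
orders.kind | orders.qty | orders.dept
red | 8 | eng
gray | 20 | fin
red | 2 | hr
red | 8 | ops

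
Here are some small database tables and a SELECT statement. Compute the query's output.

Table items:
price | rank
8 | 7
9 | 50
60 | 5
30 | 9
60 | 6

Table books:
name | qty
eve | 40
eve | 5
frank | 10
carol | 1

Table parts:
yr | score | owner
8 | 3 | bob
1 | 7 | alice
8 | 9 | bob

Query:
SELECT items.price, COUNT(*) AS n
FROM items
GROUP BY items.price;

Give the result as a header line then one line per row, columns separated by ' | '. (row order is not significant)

== RESULT ==
items.price | n
8 | 1
9 | 1
60 | 2
30 | 1

Derivation:
After GROUP BY (4 rows):
items.price | n
8 | 1
9 | 1
60 | 2
30 | 1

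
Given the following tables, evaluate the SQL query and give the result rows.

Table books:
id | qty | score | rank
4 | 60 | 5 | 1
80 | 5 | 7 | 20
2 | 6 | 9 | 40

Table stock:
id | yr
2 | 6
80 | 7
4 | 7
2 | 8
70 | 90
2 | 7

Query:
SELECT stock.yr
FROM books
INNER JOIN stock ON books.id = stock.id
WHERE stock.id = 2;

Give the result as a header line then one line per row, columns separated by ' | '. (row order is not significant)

== RESULT ==
stock.yr
6
8
7

Derivation:
After JOIN stock (5 rows):
books.id | books.qty | books.score | books.rank | stock.id | stock.yr
4 | 60 | 5 | 1 | 4 | 7
80 | 5 | 7 | 20 | 80 | 7
2 | 6 | 9 | 40 | 2 | 6
2 | 6 | 9 | 40 | 2 | 8
2 | 6 | 9 | 40 | 2 | 7
After WHERE (3 rows):
books.id | books.qty | books.score | books.rank | stock.id | stock.yr
2 | 6 | 9 | 40 | 2 | 6
2 | 6 | 9 | 40 | 2 | 8
2 | 6 | 9 | 40 | 2 | 7
After SELECT (3 rows):
stock.yr
6
8
7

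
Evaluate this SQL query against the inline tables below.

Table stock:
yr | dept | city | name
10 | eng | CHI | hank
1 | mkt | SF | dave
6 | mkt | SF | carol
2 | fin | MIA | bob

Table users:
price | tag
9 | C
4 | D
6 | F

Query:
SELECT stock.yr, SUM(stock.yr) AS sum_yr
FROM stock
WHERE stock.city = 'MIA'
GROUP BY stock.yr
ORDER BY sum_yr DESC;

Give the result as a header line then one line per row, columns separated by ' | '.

After WHERE (1 rows):
stock.yr | stock.dept | stock.city | stock.name
2 | fin | MIA | bob
After GROUP BY (1 rows):
stock.yr | sum_yr
2 | 2
After ORDER BY (1 rows):
stock.yr | sum_yr
2 | 2

== RESULT ==
stock.yr | sum_yr
2 | 2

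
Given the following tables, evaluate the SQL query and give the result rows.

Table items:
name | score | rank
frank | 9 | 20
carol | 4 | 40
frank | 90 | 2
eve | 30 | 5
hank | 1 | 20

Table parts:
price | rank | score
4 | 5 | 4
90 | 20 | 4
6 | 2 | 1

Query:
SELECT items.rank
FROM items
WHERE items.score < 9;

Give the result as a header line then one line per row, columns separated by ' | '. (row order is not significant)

After WHERE (2 rows):
items.name | items.score | items.rank
carol | 4 | 40
hank | 1 | 20
After SELECT (2 rows):
items.rank
40
20

== RESULT ==
items.rank
40
20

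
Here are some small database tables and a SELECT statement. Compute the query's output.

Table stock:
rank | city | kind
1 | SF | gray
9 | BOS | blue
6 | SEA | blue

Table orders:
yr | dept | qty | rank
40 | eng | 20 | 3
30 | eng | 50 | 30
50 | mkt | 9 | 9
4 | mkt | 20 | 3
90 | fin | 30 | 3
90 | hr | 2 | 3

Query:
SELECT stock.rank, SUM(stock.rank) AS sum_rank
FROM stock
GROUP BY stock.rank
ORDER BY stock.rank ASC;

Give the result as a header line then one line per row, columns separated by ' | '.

== RESULT ==
stock.rank | sum_rank
1 | 1
6 | 6
9 | 9

Derivation:
After GROUP BY (3 rows):
stock.rank | sum_rank
1 | 1
9 | 9
6 | 6
After ORDER BY (3 rows):
stock.rank | sum_rank
1 | 1
6 | 6
9 | 9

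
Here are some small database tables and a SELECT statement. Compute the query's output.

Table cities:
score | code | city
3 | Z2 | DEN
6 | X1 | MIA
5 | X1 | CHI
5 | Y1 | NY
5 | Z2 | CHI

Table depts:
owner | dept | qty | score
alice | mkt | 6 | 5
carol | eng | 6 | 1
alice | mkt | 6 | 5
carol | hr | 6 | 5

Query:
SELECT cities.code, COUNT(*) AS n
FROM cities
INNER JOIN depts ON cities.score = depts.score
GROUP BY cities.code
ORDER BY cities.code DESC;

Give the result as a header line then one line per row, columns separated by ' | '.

== RESULT ==
cities.code | n
Z2 | 3
Y1 | 3
X1 | 3

Derivation:
After JOIN depts (9 rows):
cities.score | cities.code | cities.city | depts.owner | depts.dept | depts.qty | depts.score
5 | X1 | CHI | alice | mkt | 6 | 5
5 | X1 | CHI | alice | mkt | 6 | 5
5 | X1 | CHI | carol | hr | 6 | 5
5 | Y1 | NY | alice | mkt | 6 | 5
5 | Y1 | NY | alice | mkt | 6 | 5
5 | Y1 | NY | carol | hr | 6 | 5
5 | Z2 | CHI | alice | mkt | 6 | 5
5 | Z2 | CHI | alice | mkt | 6 | 5
5 | Z2 | CHI | carol | hr | 6 | 5
After GROUP BY (3 rows):
cities.code | n
X1 | 3
Y1 | 3
Z2 | 3
After ORDER BY (3 rows):
cities.code | n
Z2 | 3
Y1 | 3
X1 | 3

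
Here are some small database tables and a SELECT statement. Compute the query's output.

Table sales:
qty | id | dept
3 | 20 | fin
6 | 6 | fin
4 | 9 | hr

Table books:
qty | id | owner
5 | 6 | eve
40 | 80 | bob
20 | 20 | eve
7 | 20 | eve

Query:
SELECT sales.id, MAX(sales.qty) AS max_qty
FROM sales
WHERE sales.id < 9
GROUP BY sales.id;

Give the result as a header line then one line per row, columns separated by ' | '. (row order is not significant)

== RESULT ==
sales.id | max_qty
6 | 6

Derivation:
After WHERE (1 rows):
sales.qty | sales.id | sales.dept
6 | 6 | fin
After GROUP BY (1 rows):
sales.id | max_qty
6 | 6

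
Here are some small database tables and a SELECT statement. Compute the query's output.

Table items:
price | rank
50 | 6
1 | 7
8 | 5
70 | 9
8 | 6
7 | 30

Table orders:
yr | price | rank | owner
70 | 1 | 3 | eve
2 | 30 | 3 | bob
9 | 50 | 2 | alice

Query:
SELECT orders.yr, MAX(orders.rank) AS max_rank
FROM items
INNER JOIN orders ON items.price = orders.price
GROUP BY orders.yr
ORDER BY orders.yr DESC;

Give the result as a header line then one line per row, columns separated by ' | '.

== RESULT ==
orders.yr | max_rank
70 | 3
9 | 2

Derivation:
After JOIN orders (2 rows):
items.price | items.rank | orders.yr | orders.price | orders.rank | orders.owner
50 | 6 | 9 | 50 | 2 | alice
1 | 7 | 70 | 1 | 3 | eve
After GROUP BY (2 rows):
orders.yr | max_rank
9 | 2
70 | 3
After ORDER BY (2 rows):
orders.yr | max_rank
70 | 3
9 | 2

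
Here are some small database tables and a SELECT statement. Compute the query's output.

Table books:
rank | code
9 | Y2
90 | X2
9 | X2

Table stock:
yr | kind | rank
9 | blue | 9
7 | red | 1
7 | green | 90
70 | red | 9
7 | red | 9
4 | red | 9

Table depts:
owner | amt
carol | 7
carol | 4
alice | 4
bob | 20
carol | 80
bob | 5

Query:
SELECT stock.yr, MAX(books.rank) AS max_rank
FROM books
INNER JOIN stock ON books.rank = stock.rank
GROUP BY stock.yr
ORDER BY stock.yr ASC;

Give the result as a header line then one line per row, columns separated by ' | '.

== RESULT ==
stock.yr | max_rank
4 | 9
7 | 90
9 | 9
70 | 9

Derivation:
After JOIN stock (9 rows):
books.rank | books.code | stock.yr | stock.kind | stock.rank
9 | Y2 | 9 | blue | 9
9 | Y2 | 70 | red | 9
9 | Y2 | 7 | red | 9
9 | Y2 | 4 | red | 9
90 | X2 | 7 | green | 90
9 | X2 | 9 | blue | 9
9 | X2 | 70 | red | 9
9 | X2 | 7 | red | 9
9 | X2 | 4 | red | 9
After GROUP BY (4 rows):
stock.yr | max_rank
9 | 9
70 | 9
7 | 90
4 | 9
After ORDER BY (4 rows):
stock.yr | max_rank
4 | 9
7 | 90
9 | 9
70 | 9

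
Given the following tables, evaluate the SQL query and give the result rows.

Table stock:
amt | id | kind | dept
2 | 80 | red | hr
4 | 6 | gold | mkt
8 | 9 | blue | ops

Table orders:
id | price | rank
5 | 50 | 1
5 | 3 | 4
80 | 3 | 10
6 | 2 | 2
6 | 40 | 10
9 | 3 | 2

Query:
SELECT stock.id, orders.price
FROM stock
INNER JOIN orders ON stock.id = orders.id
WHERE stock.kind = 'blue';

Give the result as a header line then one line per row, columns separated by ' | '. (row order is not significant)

After JOIN orders (4 rows):
stock.amt | stock.id | stock.kind | stock.dept | orders.id | orders.price | orders.rank
2 | 80 | red | hr | 80 | 3 | 10
4 | 6 | gold | mkt | 6 | 2 | 2
4 | 6 | gold | mkt | 6 | 40 | 10
8 | 9 | blue | ops | 9 | 3 | 2
After WHERE (1 rows):
stock.amt | stock.id | stock.kind | stock.dept | orders.id | orders.price | orders.rank
8 | 9 | blue | ops | 9 | 3 | 2
After SELECT (1 rows):
stock.id | orders.price
9 | 3

== RESULT ==
stock.id | orders.price
9 | 3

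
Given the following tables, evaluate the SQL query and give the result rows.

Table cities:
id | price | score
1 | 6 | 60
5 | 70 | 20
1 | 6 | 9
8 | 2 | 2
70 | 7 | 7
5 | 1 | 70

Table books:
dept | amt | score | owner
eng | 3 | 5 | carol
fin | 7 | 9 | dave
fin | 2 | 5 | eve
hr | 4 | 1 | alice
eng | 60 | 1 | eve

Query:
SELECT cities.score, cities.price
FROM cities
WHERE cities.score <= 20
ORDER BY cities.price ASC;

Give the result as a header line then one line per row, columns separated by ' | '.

== RESULT ==
cities.score | cities.price
2 | 2
9 | 6
7 | 7
20 | 70

Derivation:
After WHERE (4 rows):
cities.id | cities.price | cities.score
5 | 70 | 20
1 | 6 | 9
8 | 2 | 2
70 | 7 | 7
After SELECT (4 rows):
cities.score | cities.price
20 | 70
9 | 6
2 | 2
7 | 7
After ORDER BY (4 rows):
cities.score | cities.price
2 | 2
9 | 6
7 | 7
20 | 70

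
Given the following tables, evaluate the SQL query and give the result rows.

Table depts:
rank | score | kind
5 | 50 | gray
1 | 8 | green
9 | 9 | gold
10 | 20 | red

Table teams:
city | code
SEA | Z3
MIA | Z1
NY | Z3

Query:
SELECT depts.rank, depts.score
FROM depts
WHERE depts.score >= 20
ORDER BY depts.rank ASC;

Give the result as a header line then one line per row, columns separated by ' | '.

After WHERE (2 rows):
depts.rank | depts.score | depts.kind
5 | 50 | gray
10 | 20 | red
After SELECT (2 rows):
depts.rank | depts.score
5 | 50
10 | 20
After ORDER BY (2 rows):
depts.rank | depts.score
5 | 50
10 | 20

== RESULT ==
depts.rank | depts.score
5 | 50
10 | 20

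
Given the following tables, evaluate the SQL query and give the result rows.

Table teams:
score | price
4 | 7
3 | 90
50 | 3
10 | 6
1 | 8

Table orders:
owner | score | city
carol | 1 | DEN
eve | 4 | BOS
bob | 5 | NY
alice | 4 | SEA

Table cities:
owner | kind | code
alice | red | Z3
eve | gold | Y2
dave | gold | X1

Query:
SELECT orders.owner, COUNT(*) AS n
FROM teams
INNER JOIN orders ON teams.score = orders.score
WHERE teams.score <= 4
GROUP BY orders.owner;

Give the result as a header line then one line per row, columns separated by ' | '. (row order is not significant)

== RESULT ==
orders.owner | n
eve | 1
alice | 1
carol | 1

Derivation:
After JOIN orders (3 rows):
teams.score | teams.price | orders.owner | orders.score | orders.city
4 | 7 | eve | 4 | BOS
4 | 7 | alice | 4 | SEA
1 | 8 | carol | 1 | DEN
After WHERE (3 rows):
teams.score | teams.price | orders.owner | orders.score | orders.city
4 | 7 | eve | 4 | BOS
4 | 7 | alice | 4 | SEA
1 | 8 | carol | 1 | DEN
After GROUP BY (3 rows):
orders.owner | n
eve | 1
alice | 1
carol | 1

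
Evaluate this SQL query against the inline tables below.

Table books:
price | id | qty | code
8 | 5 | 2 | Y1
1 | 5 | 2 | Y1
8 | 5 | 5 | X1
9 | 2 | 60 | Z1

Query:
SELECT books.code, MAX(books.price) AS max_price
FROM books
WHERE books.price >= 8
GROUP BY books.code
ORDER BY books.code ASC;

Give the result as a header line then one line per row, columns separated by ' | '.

== RESULT ==
books.code | max_price
X1 | 8
Y1 | 8
Z1 | 9

Derivation:
After WHERE (3 rows):
books.price | books.id | books.qty | books.code
8 | 5 | 2 | Y1
8 | 5 | 5 | X1
9 | 2 | 60 | Z1
After GROUP BY (3 rows):
books.code | max_price
Y1 | 8
X1 | 8
Z1 | 9
After ORDER BY (3 rows):
books.code | max_price
X1 | 8
Y1 | 8
Z1 | 9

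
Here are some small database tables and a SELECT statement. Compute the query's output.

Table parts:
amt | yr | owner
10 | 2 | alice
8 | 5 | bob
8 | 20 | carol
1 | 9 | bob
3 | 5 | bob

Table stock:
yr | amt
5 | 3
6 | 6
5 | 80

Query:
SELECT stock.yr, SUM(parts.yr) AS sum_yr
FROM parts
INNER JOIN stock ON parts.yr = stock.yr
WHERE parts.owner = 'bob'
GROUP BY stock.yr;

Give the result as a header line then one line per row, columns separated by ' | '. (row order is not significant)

After JOIN stock (4 rows):
parts.amt | parts.yr | parts.owner | stock.yr | stock.amt
8 | 5 | bob | 5 | 3
8 | 5 | bob | 5 | 80
3 | 5 | bob | 5 | 3
3 | 5 | bob | 5 | 80
After WHERE (4 rows):
parts.amt | parts.yr | parts.owner | stock.yr | stock.amt
8 | 5 | bob | 5 | 3
8 | 5 | bob | 5 | 80
3 | 5 | bob | 5 | 3
3 | 5 | bob | 5 | 80
After GROUP BY (1 rows):
stock.yr | sum_yr
5 | 20

== RESULT ==
stock.yr | sum_yr
5 | 20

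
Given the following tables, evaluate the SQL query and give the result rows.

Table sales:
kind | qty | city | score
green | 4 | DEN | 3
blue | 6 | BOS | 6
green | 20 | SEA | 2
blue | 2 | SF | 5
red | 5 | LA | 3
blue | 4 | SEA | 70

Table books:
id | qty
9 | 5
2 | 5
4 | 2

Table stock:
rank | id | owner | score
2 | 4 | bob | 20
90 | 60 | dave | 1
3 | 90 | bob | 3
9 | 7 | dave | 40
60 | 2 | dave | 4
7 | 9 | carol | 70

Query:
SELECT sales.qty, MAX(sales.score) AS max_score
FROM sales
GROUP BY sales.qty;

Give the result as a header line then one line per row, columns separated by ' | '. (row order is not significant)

After GROUP BY (5 rows):
sales.qty | max_score
4 | 70
6 | 6
20 | 2
2 | 5
5 | 3

== RESULT ==
sales.qty | max_score
4 | 70
6 | 6
20 | 2
2 | 5
5 | 3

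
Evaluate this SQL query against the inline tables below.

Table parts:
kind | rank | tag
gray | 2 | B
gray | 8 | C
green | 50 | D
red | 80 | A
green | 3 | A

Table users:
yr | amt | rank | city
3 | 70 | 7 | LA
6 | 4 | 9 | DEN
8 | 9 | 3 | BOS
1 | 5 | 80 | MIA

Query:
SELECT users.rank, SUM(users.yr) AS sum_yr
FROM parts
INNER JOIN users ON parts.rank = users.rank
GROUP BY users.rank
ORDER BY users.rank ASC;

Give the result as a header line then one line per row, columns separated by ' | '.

After JOIN users (2 rows):
parts.kind | parts.rank | parts.tag | users.yr | users.amt | users.rank | users.city
red | 80 | A | 1 | 5 | 80 | MIA
green | 3 | A | 8 | 9 | 3 | BOS
After GROUP BY (2 rows):
users.rank | sum_yr
80 | 1
3 | 8
After ORDER BY (2 rows):
users.rank | sum_yr
3 | 8
80 | 1

== RESULT ==
users.rank | sum_yr
3 | 8
80 | 1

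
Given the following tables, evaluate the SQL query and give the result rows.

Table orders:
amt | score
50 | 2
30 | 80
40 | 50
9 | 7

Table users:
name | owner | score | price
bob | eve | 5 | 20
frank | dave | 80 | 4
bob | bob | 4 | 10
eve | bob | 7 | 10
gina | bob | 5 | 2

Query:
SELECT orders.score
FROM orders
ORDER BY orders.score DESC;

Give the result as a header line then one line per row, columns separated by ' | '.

== RESULT ==
orders.score
80
50
7
2

Derivation:
After SELECT (4 rows):
orders.score
2
80
50
7
After ORDER BY (4 rows):
orders.score
80
50
7
2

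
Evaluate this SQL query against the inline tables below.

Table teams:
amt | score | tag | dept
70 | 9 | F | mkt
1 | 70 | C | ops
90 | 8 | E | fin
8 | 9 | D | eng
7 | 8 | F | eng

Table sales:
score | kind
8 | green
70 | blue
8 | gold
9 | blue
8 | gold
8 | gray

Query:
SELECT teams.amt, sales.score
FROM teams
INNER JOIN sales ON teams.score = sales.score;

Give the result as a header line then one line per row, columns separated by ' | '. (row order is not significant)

After JOIN sales (11 rows):
teams.amt | teams.score | teams.tag | teams.dept | sales.score | sales.kind
70 | 9 | F | mkt | 9 | blue
1 | 70 | C | ops | 70 | blue
90 | 8 | E | fin | 8 | green
90 | 8 | E | fin | 8 | gold
90 | 8 | E | fin | 8 | gold
90 | 8 | E | fin | 8 | gray
8 | 9 | D | eng | 9 | blue
7 | 8 | F | eng | 8 | green
7 | 8 | F | eng | 8 | gold
7 | 8 | F | eng | 8 | gold
7 | 8 | F | eng | 8 | gray
After SELECT (11 rows):
teams.amt | sales.score
70 | 9
1 | 70
90 | 8
90 | 8
90 | 8
90 | 8
8 | 9
7 | 8
7 | 8
7 | 8
7 | 8

== RESULT ==
teams.amt | sales.score
70 | 9
1 | 70
90 | 8
90 | 8
90 | 8
90 | 8
8 | 9
7 | 8
7 | 8
7 | 8
7 | 8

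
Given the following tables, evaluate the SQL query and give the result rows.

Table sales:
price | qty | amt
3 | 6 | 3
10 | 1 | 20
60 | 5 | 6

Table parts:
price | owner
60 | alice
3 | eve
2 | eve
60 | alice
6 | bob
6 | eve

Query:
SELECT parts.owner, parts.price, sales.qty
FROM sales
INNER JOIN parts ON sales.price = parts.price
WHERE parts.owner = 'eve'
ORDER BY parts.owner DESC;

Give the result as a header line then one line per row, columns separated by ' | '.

After JOIN parts (3 rows):
sales.price | sales.qty | sales.amt | parts.price | parts.owner
3 | 6 | 3 | 3 | eve
60 | 5 | 6 | 60 | alice
60 | 5 | 6 | 60 | alice
After WHERE (1 rows):
sales.price | sales.qty | sales.amt | parts.price | parts.owner
3 | 6 | 3 | 3 | eve
After SELECT (1 rows):
parts.owner | parts.price | sales.qty
eve | 3 | 6
After ORDER BY (1 rows):
parts.owner | parts.price | sales.qty
eve | 3 | 6

== RESULT ==
parts.owner | parts.price | sales.qty
eve | 3 | 6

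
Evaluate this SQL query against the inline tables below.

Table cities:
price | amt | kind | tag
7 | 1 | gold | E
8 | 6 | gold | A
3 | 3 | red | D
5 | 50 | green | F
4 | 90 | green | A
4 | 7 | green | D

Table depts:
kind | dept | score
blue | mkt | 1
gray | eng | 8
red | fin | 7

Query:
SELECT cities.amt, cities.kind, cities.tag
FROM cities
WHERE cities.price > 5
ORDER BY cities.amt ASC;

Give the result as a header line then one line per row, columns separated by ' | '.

After WHERE (2 rows):
cities.price | cities.amt | cities.kind | cities.tag
7 | 1 | gold | E
8 | 6 | gold | A
After SELECT (2 rows):
cities.amt | cities.kind | cities.tag
1 | gold | E
6 | gold | A
After ORDER BY (2 rows):
cities.amt | cities.kind | cities.tag
1 | gold | E
6 | gold | A

== RESULT ==
cities.amt | cities.kind | cities.tag
1 | gold | E
6 | gold | A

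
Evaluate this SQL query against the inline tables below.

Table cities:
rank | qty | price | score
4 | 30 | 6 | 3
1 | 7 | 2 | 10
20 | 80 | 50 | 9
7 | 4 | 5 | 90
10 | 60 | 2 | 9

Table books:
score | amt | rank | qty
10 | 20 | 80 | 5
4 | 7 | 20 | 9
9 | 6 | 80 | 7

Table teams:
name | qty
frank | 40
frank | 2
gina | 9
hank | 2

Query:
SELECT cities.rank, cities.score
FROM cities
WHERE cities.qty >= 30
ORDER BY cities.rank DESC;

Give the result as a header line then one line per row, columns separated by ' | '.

== RESULT ==
cities.rank | cities.score
20 | 9
10 | 9
4 | 3

Derivation:
After WHERE (3 rows):
cities.rank | cities.qty | cities.price | cities.score
4 | 30 | 6 | 3
20 | 80 | 50 | 9
10 | 60 | 2 | 9
After SELECT (3 rows):
cities.rank | cities.score
4 | 3
20 | 9
10 | 9
After ORDER BY (3 rows):
cities.rank | cities.score
20 | 9
10 | 9
4 | 3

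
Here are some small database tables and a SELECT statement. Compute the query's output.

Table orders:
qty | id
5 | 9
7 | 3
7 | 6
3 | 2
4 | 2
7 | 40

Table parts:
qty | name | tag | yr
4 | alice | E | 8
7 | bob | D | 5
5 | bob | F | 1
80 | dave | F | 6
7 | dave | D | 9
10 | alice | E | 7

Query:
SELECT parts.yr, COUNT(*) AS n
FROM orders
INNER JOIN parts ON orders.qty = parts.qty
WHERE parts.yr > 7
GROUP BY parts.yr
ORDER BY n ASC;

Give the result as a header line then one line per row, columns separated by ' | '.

After JOIN parts (8 rows):
orders.qty | orders.id | parts.qty | parts.name | parts.tag | parts.yr
5 | 9 | 5 | bob | F | 1
7 | 3 | 7 | bob | D | 5
7 | 3 | 7 | dave | D | 9
7 | 6 | 7 | bob | D | 5
7 | 6 | 7 | dave | D | 9
4 | 2 | 4 | alice | E | 8
7 | 40 | 7 | bob | D | 5
7 | 40 | 7 | dave | D | 9
After WHERE (4 rows):
orders.qty | orders.id | parts.qty | parts.name | parts.tag | parts.yr
7 | 3 | 7 | dave | D | 9
7 | 6 | 7 | dave | D | 9
4 | 2 | 4 | alice | E | 8
7 | 40 | 7 | dave | D | 9
After GROUP BY (2 rows):
parts.yr | n
9 | 3
8 | 1
After ORDER BY (2 rows):
parts.yr | n
8 | 1
9 | 3

== RESULT ==
parts.yr | n
8 | 1
9 | 3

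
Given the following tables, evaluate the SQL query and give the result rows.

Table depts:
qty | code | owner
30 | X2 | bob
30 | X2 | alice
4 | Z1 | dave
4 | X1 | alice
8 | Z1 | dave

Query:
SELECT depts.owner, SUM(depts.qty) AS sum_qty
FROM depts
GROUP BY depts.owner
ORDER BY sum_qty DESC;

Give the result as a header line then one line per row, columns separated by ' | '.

After GROUP BY (3 rows):
depts.owner | sum_qty
bob | 30
alice | 34
dave | 12
After ORDER BY (3 rows):
depts.owner | sum_qty
alice | 34
bob | 30
dave | 12

== RESULT ==
depts.owner | sum_qty
alice | 34
bob | 30
dave | 12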